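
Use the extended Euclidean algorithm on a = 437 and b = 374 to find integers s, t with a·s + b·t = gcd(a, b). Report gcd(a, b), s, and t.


Euclidean algorithm on (437, 374) — divide until remainder is 0:
  437 = 1 · 374 + 63
  374 = 5 · 63 + 59
  63 = 1 · 59 + 4
  59 = 14 · 4 + 3
  4 = 1 · 3 + 1
  3 = 3 · 1 + 0
gcd(437, 374) = 1.
Track Bezout coefficients alongside the remainders: start with r₀ = 437 = a·1 + b·0 (s = 1, t = 0) and r₁ = 374 = a·0 + b·1 (s = 0, t = 1); each new remainder r_{k+1} = r_{k-1} − q_k·r_k inherits s_{k+1} = s_{k-1} − q_k·s_k, t_{k+1} = t_{k-1} − q_k·t_k, so r_k = a·s_k + b·t_k at every step:
  q = 1: r = 63, s = 1 − 1·0 = 1, t = 0 − 1·1 = -1  (check: 437·1 + 374·(-1) = 63)
  q = 5: r = 59, s = 0 − 5·1 = -5, t = 1 − 5·(-1) = 6  (check: 437·(-5) + 374·6 = 59)
  q = 1: r = 4, s = 1 − 1·(-5) = 6, t = -1 − 1·6 = -7  (check: 437·6 + 374·(-7) = 4)
  q = 14: r = 3, s = -5 − 14·6 = -89, t = 6 − 14·(-7) = 104  (check: 437·(-89) + 374·104 = 3)
  q = 1: r = 1, s = 6 − 1·(-89) = 95, t = -7 − 1·104 = -111  (check: 437·95 + 374·(-111) = 1)
The row with r = 1 (the gcd) gives the Bezout coefficients s = 95, t = -111.
Result: 437 · (95) + 374 · (-111) = 1.

gcd(437, 374) = 1; s = 95, t = -111 (check: 437·95 + 374·(-111) = 1).


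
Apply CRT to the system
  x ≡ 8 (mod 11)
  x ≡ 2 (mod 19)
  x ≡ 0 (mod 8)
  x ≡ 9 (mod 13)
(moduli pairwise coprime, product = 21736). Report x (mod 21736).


Product of moduli M = 11 · 19 · 8 · 13 = 21736.
Merge one congruence at a time:
  Start: x ≡ 8 (mod 11).
  Combine with x ≡ 2 (mod 19); new modulus lcm = 209.
    Write x = 8 + 11·t and substitute into x ≡ 2 (mod 19): 11·t ≡ 2 − 8 = -6 (mod 19).
    Reduce coefficients mod 19: 11·t ≡ 13 (mod 19).
    The inverse of 11 mod 19 is 7 (since 11·7 = 77 = 4·19 + 1), so t ≡ 7·13 = 91 ≡ 15 (mod 19).
    Then x = 8 + 11·15 = 173, valid modulo lcm(11, 19) = 209: x ≡ 173 (mod 209).
  Combine with x ≡ 0 (mod 8); new modulus lcm = 1672.
    Write x = 173 + 209·t and substitute into x ≡ 0 (mod 8): 209·t ≡ 0 − 173 = -173 (mod 8).
    Reduce coefficients mod 8: 1·t ≡ 3 (mod 8).
    So t ≡ 3 (mod 8).
    Then x = 173 + 209·3 = 800, valid modulo lcm(209, 8) = 1672: x ≡ 800 (mod 1672).
  Combine with x ≡ 9 (mod 13); new modulus lcm = 21736.
    Write x = 800 + 1672·t and substitute into x ≡ 9 (mod 13): 1672·t ≡ 9 − 800 = -791 (mod 13).
    Reduce coefficients mod 13: 8·t ≡ 2 (mod 13).
    The inverse of 8 mod 13 is 5 (since 8·5 = 40 = 3·13 + 1), so t ≡ 5·2 = 10 ≡ 10 (mod 13).
    Then x = 800 + 1672·10 = 17520, valid modulo lcm(1672, 13) = 21736: x ≡ 17520 (mod 21736).
Verify against each original: 17520 mod 11 = 8, 17520 mod 19 = 2, 17520 mod 8 = 0, 17520 mod 13 = 9.

x ≡ 17520 (mod 21736).


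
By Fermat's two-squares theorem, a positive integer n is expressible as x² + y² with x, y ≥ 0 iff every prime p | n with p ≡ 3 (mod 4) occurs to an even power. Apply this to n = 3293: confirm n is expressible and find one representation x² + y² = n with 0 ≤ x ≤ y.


Step 1: Factor n = 3293 = 37 · 89.
Step 2: Check the mod-4 condition on each prime factor: 37 ≡ 1 (mod 4), exponent 1; 89 ≡ 1 (mod 4), exponent 1.
All primes ≡ 3 (mod 4) appear to even exponent (or don't appear), so by the two-squares theorem n IS expressible as a sum of two squares.
Step 3: Build a representation. Here n = 37 · 89 is a product of primes ≡ 1 (mod 4). Each prime p ≡ 1 (mod 4) is itself a sum of two squares; find a² by testing p − a² for a perfect square:
  37: 37 − 1² = 36 = 6² ⇒ 37 = 1² + 6².
  89: 89 − 1² = 88, 89 − 2² = 85, 89 − 3² = 80, 89 − 4² = 73, 89 − 5² = 64 = 8² ⇒ 89 = 5² + 8².
  Combine using the Brahmagupta–Fibonacci identity (a² + b²)(c² + d²) = (ac − bd)² + (ad + bc)² = (ac + bd)² + (ad − bc)²:
  37 · 89 = 3293: from (1² + 6²)(5² + 8²), take (1·5 − 6·8, 1·8 + 6·5) = (5 − 48, 8 + 30) = (-43, 38); dropping signs (only squares matter) gives (43, 38); check 43² + 38² = 1849 + 1444 = 3293 ✓.
Step 4: Order so x ≤ y and verify: 38² + 43² = 1444 + 1849 = 3293 = n. ✓

n = 3293 = 38² + 43² (one valid representation with x ≤ y).


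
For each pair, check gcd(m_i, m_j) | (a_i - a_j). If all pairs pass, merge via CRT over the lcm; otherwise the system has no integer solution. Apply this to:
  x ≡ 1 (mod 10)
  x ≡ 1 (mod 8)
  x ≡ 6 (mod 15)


Moduli 10, 8, 15 are not pairwise coprime, so CRT works modulo lcm(m_i) when all pairwise compatibility conditions hold.
Pairwise compatibility: gcd(m_i, m_j) must divide a_i - a_j for every pair.
Merge one congruence at a time:
  Start: x ≡ 1 (mod 10).
  Combine with x ≡ 1 (mod 8): gcd(10, 8) = 2; 1 - 1 = 0, which IS divisible by 2, so compatible.
    Write x = 1 + 10·t and substitute into x ≡ 1 (mod 8): 10·t ≡ 1 − 1 = 0 (mod 8).
    Divide the congruence (and modulus) by g = 2: 5·t ≡ 0 (mod 4).
    Reduce coefficients mod 4: 1·t ≡ 0 (mod 4).
    So t ≡ 0 (mod 4).
    Then x = 1 + 10·0 = 1, valid modulo lcm(10, 8) = 40: x ≡ 1 (mod 40).
  Combine with x ≡ 6 (mod 15): gcd(40, 15) = 5; 6 - 1 = 5, which IS divisible by 5, so compatible.
    Write x = 1 + 40·t and substitute into x ≡ 6 (mod 15): 40·t ≡ 6 − 1 = 5 (mod 15).
    Divide the congruence (and modulus) by g = 5: 8·t ≡ 1 (mod 3).
    Reduce coefficients mod 3: 2·t ≡ 1 (mod 3).
    The inverse of 2 mod 3 is 2 (since 2·2 = 4 = 1·3 + 1), so t ≡ 2·1 = 2 ≡ 2 (mod 3).
    Then x = 1 + 40·2 = 81, valid modulo lcm(40, 15) = 120: x ≡ 81 (mod 120).
Verify: 81 mod 10 = 1, 81 mod 8 = 1, 81 mod 15 = 6.

x ≡ 81 (mod 120).


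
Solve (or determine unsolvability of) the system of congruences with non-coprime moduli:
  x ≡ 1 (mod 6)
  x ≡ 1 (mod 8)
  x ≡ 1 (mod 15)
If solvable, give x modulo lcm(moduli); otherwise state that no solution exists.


Moduli 6, 8, 15 are not pairwise coprime, so CRT works modulo lcm(m_i) when all pairwise compatibility conditions hold.
Pairwise compatibility: gcd(m_i, m_j) must divide a_i - a_j for every pair.
Merge one congruence at a time:
  Start: x ≡ 1 (mod 6).
  Combine with x ≡ 1 (mod 8): gcd(6, 8) = 2; 1 - 1 = 0, which IS divisible by 2, so compatible.
    Write x = 1 + 6·t and substitute into x ≡ 1 (mod 8): 6·t ≡ 1 − 1 = 0 (mod 8).
    Divide the congruence (and modulus) by g = 2: 3·t ≡ 0 (mod 4).
    The inverse of 3 mod 4 is 3 (since 3·3 = 9 = 2·4 + 1), so t ≡ 3·0 = 0 ≡ 0 (mod 4).
    Then x = 1 + 6·0 = 1, valid modulo lcm(6, 8) = 24: x ≡ 1 (mod 24).
  Combine with x ≡ 1 (mod 15): gcd(24, 15) = 3; 1 - 1 = 0, which IS divisible by 3, so compatible.
    Write x = 1 + 24·t and substitute into x ≡ 1 (mod 15): 24·t ≡ 1 − 1 = 0 (mod 15).
    Divide the congruence (and modulus) by g = 3: 8·t ≡ 0 (mod 5).
    Reduce coefficients mod 5: 3·t ≡ 0 (mod 5).
    The inverse of 3 mod 5 is 2 (since 3·2 = 6 = 1·5 + 1), so t ≡ 2·0 = 0 ≡ 0 (mod 5).
    Then x = 1 + 24·0 = 1, valid modulo lcm(24, 15) = 120: x ≡ 1 (mod 120).
Verify: 1 mod 6 = 1, 1 mod 8 = 1, 1 mod 15 = 1.

x ≡ 1 (mod 120).


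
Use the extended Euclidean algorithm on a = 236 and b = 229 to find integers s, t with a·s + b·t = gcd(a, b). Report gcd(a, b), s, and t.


Euclidean algorithm on (236, 229) — divide until remainder is 0:
  236 = 1 · 229 + 7
  229 = 32 · 7 + 5
  7 = 1 · 5 + 2
  5 = 2 · 2 + 1
  2 = 2 · 1 + 0
gcd(236, 229) = 1.
Track Bezout coefficients alongside the remainders: start with r₀ = 236 = a·1 + b·0 (s = 1, t = 0) and r₁ = 229 = a·0 + b·1 (s = 0, t = 1); each new remainder r_{k+1} = r_{k-1} − q_k·r_k inherits s_{k+1} = s_{k-1} − q_k·s_k, t_{k+1} = t_{k-1} − q_k·t_k, so r_k = a·s_k + b·t_k at every step:
  q = 1: r = 7, s = 1 − 1·0 = 1, t = 0 − 1·1 = -1  (check: 236·1 + 229·(-1) = 7)
  q = 32: r = 5, s = 0 − 32·1 = -32, t = 1 − 32·(-1) = 33  (check: 236·(-32) + 229·33 = 5)
  q = 1: r = 2, s = 1 − 1·(-32) = 33, t = -1 − 1·33 = -34  (check: 236·33 + 229·(-34) = 2)
  q = 2: r = 1, s = -32 − 2·33 = -98, t = 33 − 2·(-34) = 101  (check: 236·(-98) + 229·101 = 1)
The row with r = 1 (the gcd) gives the Bezout coefficients s = -98, t = 101.
Result: 236 · (-98) + 229 · (101) = 1.

gcd(236, 229) = 1; s = -98, t = 101 (check: 236·(-98) + 229·101 = 1).


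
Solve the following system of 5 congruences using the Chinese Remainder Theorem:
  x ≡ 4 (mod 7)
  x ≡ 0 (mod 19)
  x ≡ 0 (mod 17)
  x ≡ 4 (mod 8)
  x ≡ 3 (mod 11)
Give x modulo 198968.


Product of moduli M = 7 · 19 · 17 · 8 · 11 = 198968.
Merge one congruence at a time:
  Start: x ≡ 4 (mod 7).
  Combine with x ≡ 0 (mod 19); new modulus lcm = 133.
    Write x = 4 + 7·t and substitute into x ≡ 0 (mod 19): 7·t ≡ 0 − 4 = -4 (mod 19).
    Reduce coefficients mod 19: 7·t ≡ 15 (mod 19).
    The inverse of 7 mod 19 is 11 (since 7·11 = 77 = 4·19 + 1), so t ≡ 11·15 = 165 ≡ 13 (mod 19).
    Then x = 4 + 7·13 = 95, valid modulo lcm(7, 19) = 133: x ≡ 95 (mod 133).
  Combine with x ≡ 0 (mod 17); new modulus lcm = 2261.
    Write x = 95 + 133·t and substitute into x ≡ 0 (mod 17): 133·t ≡ 0 − 95 = -95 (mod 17).
    Reduce coefficients mod 17: 14·t ≡ 7 (mod 17).
    The inverse of 14 mod 17 is 11 (since 14·11 = 154 = 9·17 + 1), so t ≡ 11·7 = 77 ≡ 9 (mod 17).
    Then x = 95 + 133·9 = 1292, valid modulo lcm(133, 17) = 2261: x ≡ 1292 (mod 2261).
  Combine with x ≡ 4 (mod 8); new modulus lcm = 18088.
    Write x = 1292 + 2261·t and substitute into x ≡ 4 (mod 8): 2261·t ≡ 4 − 1292 = -1288 (mod 8).
    Reduce coefficients mod 8: 5·t ≡ 0 (mod 8).
    The inverse of 5 mod 8 is 5 (since 5·5 = 25 = 3·8 + 1), so t ≡ 5·0 = 0 ≡ 0 (mod 8).
    Then x = 1292 + 2261·0 = 1292, valid modulo lcm(2261, 8) = 18088: x ≡ 1292 (mod 18088).
  Combine with x ≡ 3 (mod 11); new modulus lcm = 198968.
    Write x = 1292 + 18088·t and substitute into x ≡ 3 (mod 11): 18088·t ≡ 3 − 1292 = -1289 (mod 11).
    Reduce coefficients mod 11: 4·t ≡ 9 (mod 11).
    The inverse of 4 mod 11 is 3 (since 4·3 = 12 = 1·11 + 1), so t ≡ 3·9 = 27 ≡ 5 (mod 11).
    Then x = 1292 + 18088·5 = 91732, valid modulo lcm(18088, 11) = 198968: x ≡ 91732 (mod 198968).
Verify against each original: 91732 mod 7 = 4, 91732 mod 19 = 0, 91732 mod 17 = 0, 91732 mod 8 = 4, 91732 mod 11 = 3.

x ≡ 91732 (mod 198968).


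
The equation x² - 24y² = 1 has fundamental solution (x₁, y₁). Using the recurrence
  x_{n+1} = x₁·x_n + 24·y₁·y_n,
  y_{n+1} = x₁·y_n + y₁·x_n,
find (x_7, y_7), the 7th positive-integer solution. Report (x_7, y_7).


Step 1: Find the fundamental solution (x₁, y₁) of x² - 24y² = 1.
  Expand √24 as a continued fraction. a₀ = ⌊√24⌋ = 4; iterate m_{k+1} = d_k·a_k − m_k, d_{k+1} = (24 − m_{k+1}²)/d_k, a_{k+1} = ⌊(a₀ + m_{k+1})/d_{k+1}⌋ (starting m₀ = 0, d₀ = 1), with convergents p_k = a_k·p_{k-1} + p_{k-2}, q_k = a_k·q_{k-1} + q_{k-2} (p₋₁ = 1, q₋₁ = 0):
  k = 0: a₀ = 4; p₀/q₀ = 4/1; p₀² − 24·q₀² = 16 − 24 = -8.
  k = 1: m = 4, d = 8, a = ⌊(4 + 4)/8⌋ = 1; p/q = (1·4 + 1)/(1·1 + 0) = 5/1; p² − 24·q² = 25 − 24 = 1.
  The first convergent with p² − 24·q² = 1 gives the fundamental solution (x₁, y₁) = (5, 1).
Step 2: Apply the recurrence (x_{n+1}, y_{n+1}) = (x₁x_n + 24y₁y_n, x₁y_n + y₁x_n) repeatedly.
  From (x_1, y_1) = (5, 1): x_2 = 5·5 + 24·1·1 = 49; y_2 = 5·1 + 1·5 = 10.
  From (x_2, y_2) = (49, 10): x_3 = 5·49 + 24·1·10 = 485; y_3 = 5·10 + 1·49 = 99.
  From (x_3, y_3) = (485, 99): x_4 = 5·485 + 24·1·99 = 4801; y_4 = 5·99 + 1·485 = 980.
  From (x_4, y_4) = (4801, 980): x_5 = 5·4801 + 24·1·980 = 47525; y_5 = 5·980 + 1·4801 = 9701.
  From (x_5, y_5) = (47525, 9701): x_6 = 5·47525 + 24·1·9701 = 470449; y_6 = 5·9701 + 1·47525 = 96030.
  From (x_6, y_6) = (470449, 96030): x_7 = 5·470449 + 24·1·96030 = 4656965; y_7 = 5·96030 + 1·470449 = 950599.
Step 3: Verify x_7² - 24·y_7² = 21687323011225 - 21687323011224 = 1 (should be 1). ✓

(x_1, y_1) = (5, 1); (x_7, y_7) = (4656965, 950599).


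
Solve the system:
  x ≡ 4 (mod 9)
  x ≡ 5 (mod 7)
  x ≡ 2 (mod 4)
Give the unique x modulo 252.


Moduli 9, 7, 4 are pairwise coprime; by CRT there is a unique solution modulo M = 9 · 7 · 4 = 252.
Solve pairwise, accumulating the modulus:
  Start with x ≡ 4 (mod 9).
  Combine with x ≡ 5 (mod 7): since gcd(9, 7) = 1, we get a unique residue mod 63.
    Write x = 4 + 9·t and substitute into x ≡ 5 (mod 7): 9·t ≡ 5 − 4 = 1 (mod 7).
    Reduce coefficients mod 7: 2·t ≡ 1 (mod 7).
    The inverse of 2 mod 7 is 4 (since 2·4 = 8 = 1·7 + 1), so t ≡ 4·1 = 4 ≡ 4 (mod 7).
    Then x = 4 + 9·4 = 40, valid modulo lcm(9, 7) = 63: x ≡ 40 (mod 63).
  Combine with x ≡ 2 (mod 4): since gcd(63, 4) = 1, we get a unique residue mod 252.
    Write x = 40 + 63·t and substitute into x ≡ 2 (mod 4): 63·t ≡ 2 − 40 = -38 (mod 4).
    Reduce coefficients mod 4: 3·t ≡ 2 (mod 4).
    The inverse of 3 mod 4 is 3 (since 3·3 = 9 = 2·4 + 1), so t ≡ 3·2 = 6 ≡ 2 (mod 4).
    Then x = 40 + 63·2 = 166, valid modulo lcm(63, 4) = 252: x ≡ 166 (mod 252).
Verify: 166 mod 9 = 4 ✓, 166 mod 7 = 5 ✓, 166 mod 4 = 2 ✓.

x ≡ 166 (mod 252).


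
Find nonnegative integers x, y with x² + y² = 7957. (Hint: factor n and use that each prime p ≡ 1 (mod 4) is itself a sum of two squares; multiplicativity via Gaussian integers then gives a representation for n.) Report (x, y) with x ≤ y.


Step 1: Factor n = 7957 = 73 · 109.
Step 2: Check the mod-4 condition on each prime factor: 73 ≡ 1 (mod 4), exponent 1; 109 ≡ 1 (mod 4), exponent 1.
All primes ≡ 3 (mod 4) appear to even exponent (or don't appear), so by the two-squares theorem n IS expressible as a sum of two squares.
Step 3: Build a representation. Here n = 73 · 109 is a product of primes ≡ 1 (mod 4). Each prime p ≡ 1 (mod 4) is itself a sum of two squares; find a² by testing p − a² for a perfect square:
  73: 73 − 1² = 72, 73 − 2² = 69, 73 − 3² = 64 = 8² ⇒ 73 = 3² + 8².
  109: 109 − 1² = 108, 109 − 2² = 105, 109 − 3² = 100 = 10² ⇒ 109 = 3² + 10².
  Combine using the Brahmagupta–Fibonacci identity (a² + b²)(c² + d²) = (ac − bd)² + (ad + bc)² = (ac + bd)² + (ad − bc)²:
  73 · 109 = 7957: from (3² + 8²)(3² + 10²), take (3·3 − 8·10, 3·10 + 8·3) = (9 − 80, 30 + 24) = (-71, 54); dropping signs (only squares matter) gives (71, 54); check 71² + 54² = 5041 + 2916 = 7957 ✓.
Step 4: Order so x ≤ y and verify: 54² + 71² = 2916 + 5041 = 7957 = n. ✓

n = 7957 = 54² + 71² (one valid representation with x ≤ y).


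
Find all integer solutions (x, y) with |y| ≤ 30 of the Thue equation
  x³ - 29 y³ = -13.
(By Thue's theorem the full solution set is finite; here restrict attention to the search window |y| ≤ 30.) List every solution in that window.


The equation is x³ - 29y³ = -13. For fixed y, x³ = 29·y³ − 13, so a solution requires the RHS to be a perfect cube.
Strategy: iterate y from -30 to 30, compute RHS = 29·y³ − 13, and check whether it is a (positive or negative) perfect cube.
Check small values of y:
  y = 0: RHS = -13 is not a perfect cube.
  y = 1: RHS = 16 is not a perfect cube.
  y = -1: RHS = -42 is not a perfect cube.
  y = 2: RHS = 219 is not a perfect cube.
  y = -2: RHS = -245 is not a perfect cube.
  y = 3: RHS = 770 is not a perfect cube.
  y = -3: RHS = -796 is not a perfect cube.
Continuing the search up to |y| = 30 finds no solutions either.
No (x, y) in the scanned range satisfies the equation.

No integer solutions with |y| ≤ 30.


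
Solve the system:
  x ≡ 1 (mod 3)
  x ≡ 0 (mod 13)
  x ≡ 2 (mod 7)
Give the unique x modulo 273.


Moduli 3, 13, 7 are pairwise coprime; by CRT there is a unique solution modulo M = 3 · 13 · 7 = 273.
Solve pairwise, accumulating the modulus:
  Start with x ≡ 1 (mod 3).
  Combine with x ≡ 0 (mod 13): since gcd(3, 13) = 1, we get a unique residue mod 39.
    Write x = 1 + 3·t and substitute into x ≡ 0 (mod 13): 3·t ≡ 0 − 1 = -1 (mod 13).
    Reduce coefficients mod 13: 3·t ≡ 12 (mod 13).
    The inverse of 3 mod 13 is 9 (since 3·9 = 27 = 2·13 + 1), so t ≡ 9·12 = 108 ≡ 4 (mod 13).
    Then x = 1 + 3·4 = 13, valid modulo lcm(3, 13) = 39: x ≡ 13 (mod 39).
  Combine with x ≡ 2 (mod 7): since gcd(39, 7) = 1, we get a unique residue mod 273.
    Write x = 13 + 39·t and substitute into x ≡ 2 (mod 7): 39·t ≡ 2 − 13 = -11 (mod 7).
    Reduce coefficients mod 7: 4·t ≡ 3 (mod 7).
    The inverse of 4 mod 7 is 2 (since 4·2 = 8 = 1·7 + 1), so t ≡ 2·3 = 6 ≡ 6 (mod 7).
    Then x = 13 + 39·6 = 247, valid modulo lcm(39, 7) = 273: x ≡ 247 (mod 273).
Verify: 247 mod 3 = 1 ✓, 247 mod 13 = 0 ✓, 247 mod 7 = 2 ✓.

x ≡ 247 (mod 273).


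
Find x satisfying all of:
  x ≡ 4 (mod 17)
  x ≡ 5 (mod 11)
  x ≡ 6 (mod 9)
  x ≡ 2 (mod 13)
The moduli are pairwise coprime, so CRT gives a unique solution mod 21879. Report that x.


Product of moduli M = 17 · 11 · 9 · 13 = 21879.
Merge one congruence at a time:
  Start: x ≡ 4 (mod 17).
  Combine with x ≡ 5 (mod 11); new modulus lcm = 187.
    Write x = 4 + 17·t and substitute into x ≡ 5 (mod 11): 17·t ≡ 5 − 4 = 1 (mod 11).
    Reduce coefficients mod 11: 6·t ≡ 1 (mod 11).
    The inverse of 6 mod 11 is 2 (since 6·2 = 12 = 1·11 + 1), so t ≡ 2·1 = 2 ≡ 2 (mod 11).
    Then x = 4 + 17·2 = 38, valid modulo lcm(17, 11) = 187: x ≡ 38 (mod 187).
  Combine with x ≡ 6 (mod 9); new modulus lcm = 1683.
    Write x = 38 + 187·t and substitute into x ≡ 6 (mod 9): 187·t ≡ 6 − 38 = -32 (mod 9).
    Reduce coefficients mod 9: 7·t ≡ 4 (mod 9).
    The inverse of 7 mod 9 is 4 (since 7·4 = 28 = 3·9 + 1), so t ≡ 4·4 = 16 ≡ 7 (mod 9).
    Then x = 38 + 187·7 = 1347, valid modulo lcm(187, 9) = 1683: x ≡ 1347 (mod 1683).
  Combine with x ≡ 2 (mod 13); new modulus lcm = 21879.
    Write x = 1347 + 1683·t and substitute into x ≡ 2 (mod 13): 1683·t ≡ 2 − 1347 = -1345 (mod 13).
    Reduce coefficients mod 13: 6·t ≡ 7 (mod 13).
    The inverse of 6 mod 13 is 11 (since 6·11 = 66 = 5·13 + 1), so t ≡ 11·7 = 77 ≡ 12 (mod 13).
    Then x = 1347 + 1683·12 = 21543, valid modulo lcm(1683, 13) = 21879: x ≡ 21543 (mod 21879).
Verify against each original: 21543 mod 17 = 4, 21543 mod 11 = 5, 21543 mod 9 = 6, 21543 mod 13 = 2.

x ≡ 21543 (mod 21879).


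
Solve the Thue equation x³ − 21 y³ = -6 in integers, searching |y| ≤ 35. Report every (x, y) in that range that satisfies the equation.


The equation is x³ - 21y³ = -6. For fixed y, x³ = 21·y³ − 6, so a solution requires the RHS to be a perfect cube.
Strategy: iterate y from -35 to 35, compute RHS = 21·y³ − 6, and check whether it is a (positive or negative) perfect cube.
Check small values of y:
  y = 0: RHS = -6 is not a perfect cube.
  y = 1: RHS = 15 is not a perfect cube.
  y = -1: RHS = -27 = (-3)³ ⇒ x = -3 works.
  y = 2: RHS = 162 is not a perfect cube.
  y = -2: RHS = -174 is not a perfect cube.
  y = 3: RHS = 561 is not a perfect cube.
  y = -3: RHS = -573 is not a perfect cube.
Continuing the search up to |y| = 35 finds no further solutions beyond those listed.
Collected solutions: (-3, -1).

Solutions (with |y| ≤ 35): (-3, -1).


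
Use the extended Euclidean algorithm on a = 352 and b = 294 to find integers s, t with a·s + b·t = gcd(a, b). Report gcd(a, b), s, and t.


Euclidean algorithm on (352, 294) — divide until remainder is 0:
  352 = 1 · 294 + 58
  294 = 5 · 58 + 4
  58 = 14 · 4 + 2
  4 = 2 · 2 + 0
gcd(352, 294) = 2.
Track Bezout coefficients alongside the remainders: start with r₀ = 352 = a·1 + b·0 (s = 1, t = 0) and r₁ = 294 = a·0 + b·1 (s = 0, t = 1); each new remainder r_{k+1} = r_{k-1} − q_k·r_k inherits s_{k+1} = s_{k-1} − q_k·s_k, t_{k+1} = t_{k-1} − q_k·t_k, so r_k = a·s_k + b·t_k at every step:
  q = 1: r = 58, s = 1 − 1·0 = 1, t = 0 − 1·1 = -1  (check: 352·1 + 294·(-1) = 58)
  q = 5: r = 4, s = 0 − 5·1 = -5, t = 1 − 5·(-1) = 6  (check: 352·(-5) + 294·6 = 4)
  q = 14: r = 2, s = 1 − 14·(-5) = 71, t = -1 − 14·6 = -85  (check: 352·71 + 294·(-85) = 2)
The row with r = 2 (the gcd) gives the Bezout coefficients s = 71, t = -85.
Result: 352 · (71) + 294 · (-85) = 2.

gcd(352, 294) = 2; s = 71, t = -85 (check: 352·71 + 294·(-85) = 2).


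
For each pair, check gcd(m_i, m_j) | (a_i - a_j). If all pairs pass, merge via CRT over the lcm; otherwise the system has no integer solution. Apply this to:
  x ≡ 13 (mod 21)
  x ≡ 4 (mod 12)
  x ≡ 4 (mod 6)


Moduli 21, 12, 6 are not pairwise coprime, so CRT works modulo lcm(m_i) when all pairwise compatibility conditions hold.
Pairwise compatibility: gcd(m_i, m_j) must divide a_i - a_j for every pair.
Merge one congruence at a time:
  Start: x ≡ 13 (mod 21).
  Combine with x ≡ 4 (mod 12): gcd(21, 12) = 3; 4 - 13 = -9, which IS divisible by 3, so compatible.
    Write x = 13 + 21·t and substitute into x ≡ 4 (mod 12): 21·t ≡ 4 − 13 = -9 (mod 12).
    Divide the congruence (and modulus) by g = 3: 7·t ≡ -3 (mod 4).
    Reduce coefficients mod 4: 3·t ≡ 1 (mod 4).
    The inverse of 3 mod 4 is 3 (since 3·3 = 9 = 2·4 + 1), so t ≡ 3·1 = 3 ≡ 3 (mod 4).
    Then x = 13 + 21·3 = 76, valid modulo lcm(21, 12) = 84: x ≡ 76 (mod 84).
  Combine with x ≡ 4 (mod 6): gcd(84, 6) = 6; 4 - 76 = -72, which IS divisible by 6, so compatible.
    Write x = 76 + 84·t and substitute into x ≡ 4 (mod 6): 84·t ≡ 4 − 76 = -72 (mod 6).
    Divide the congruence (and modulus) by g = 6: 14·t ≡ -12 (mod 1).
    Modulo 1 every t works; take t = 0.
    Then x = 76 + 84·0 = 76, valid modulo lcm(84, 6) = 84: x ≡ 76 (mod 84).
Verify: 76 mod 21 = 13, 76 mod 12 = 4, 76 mod 6 = 4.

x ≡ 76 (mod 84).


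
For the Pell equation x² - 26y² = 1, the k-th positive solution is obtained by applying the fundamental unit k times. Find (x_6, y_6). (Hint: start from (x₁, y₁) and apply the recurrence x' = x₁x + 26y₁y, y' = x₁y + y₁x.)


Step 1: Find the fundamental solution (x₁, y₁) of x² - 26y² = 1.
  Expand √26 as a continued fraction. a₀ = ⌊√26⌋ = 5; iterate m_{k+1} = d_k·a_k − m_k, d_{k+1} = (26 − m_{k+1}²)/d_k, a_{k+1} = ⌊(a₀ + m_{k+1})/d_{k+1}⌋ (starting m₀ = 0, d₀ = 1), with convergents p_k = a_k·p_{k-1} + p_{k-2}, q_k = a_k·q_{k-1} + q_{k-2} (p₋₁ = 1, q₋₁ = 0):
  k = 0: a₀ = 5; p₀/q₀ = 5/1; p₀² − 26·q₀² = 25 − 26 = -1.
  k = 1: m = 5, d = 1, a = ⌊(5 + 5)/1⌋ = 10; p/q = (10·5 + 1)/(10·1 + 0) = 51/10; p² − 26·q² = 2601 − 2600 = 1.
  The first convergent with p² − 26·q² = 1 gives the fundamental solution (x₁, y₁) = (51, 10).
Step 2: Apply the recurrence (x_{n+1}, y_{n+1}) = (x₁x_n + 26y₁y_n, x₁y_n + y₁x_n) repeatedly.
  From (x_1, y_1) = (51, 10): x_2 = 51·51 + 26·10·10 = 5201; y_2 = 51·10 + 10·51 = 1020.
  From (x_2, y_2) = (5201, 1020): x_3 = 51·5201 + 26·10·1020 = 530451; y_3 = 51·1020 + 10·5201 = 104030.
  From (x_3, y_3) = (530451, 104030): x_4 = 51·530451 + 26·10·104030 = 54100801; y_4 = 51·104030 + 10·530451 = 10610040.
  From (x_4, y_4) = (54100801, 10610040): x_5 = 51·54100801 + 26·10·10610040 = 5517751251; y_5 = 51·10610040 + 10·54100801 = 1082120050.
  From (x_5, y_5) = (5517751251, 1082120050): x_6 = 51·5517751251 + 26·10·1082120050 = 562756526801; y_6 = 51·1082120050 + 10·5517751251 = 110365635060.
Step 3: Verify x_6² - 26·y_6² = 316694908457124631293601 - 316694908457124631293600 = 1 (should be 1). ✓

(x_1, y_1) = (51, 10); (x_6, y_6) = (562756526801, 110365635060).


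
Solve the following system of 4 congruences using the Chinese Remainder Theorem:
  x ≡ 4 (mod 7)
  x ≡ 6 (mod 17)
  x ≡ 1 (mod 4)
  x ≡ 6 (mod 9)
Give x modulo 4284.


Product of moduli M = 7 · 17 · 4 · 9 = 4284.
Merge one congruence at a time:
  Start: x ≡ 4 (mod 7).
  Combine with x ≡ 6 (mod 17); new modulus lcm = 119.
    Write x = 4 + 7·t and substitute into x ≡ 6 (mod 17): 7·t ≡ 6 − 4 = 2 (mod 17).
    The inverse of 7 mod 17 is 5 (since 7·5 = 35 = 2·17 + 1), so t ≡ 5·2 = 10 ≡ 10 (mod 17).
    Then x = 4 + 7·10 = 74, valid modulo lcm(7, 17) = 119: x ≡ 74 (mod 119).
  Combine with x ≡ 1 (mod 4); new modulus lcm = 476.
    Write x = 74 + 119·t and substitute into x ≡ 1 (mod 4): 119·t ≡ 1 − 74 = -73 (mod 4).
    Reduce coefficients mod 4: 3·t ≡ 3 (mod 4).
    The inverse of 3 mod 4 is 3 (since 3·3 = 9 = 2·4 + 1), so t ≡ 3·3 = 9 ≡ 1 (mod 4).
    Then x = 74 + 119·1 = 193, valid modulo lcm(119, 4) = 476: x ≡ 193 (mod 476).
  Combine with x ≡ 6 (mod 9); new modulus lcm = 4284.
    Write x = 193 + 476·t and substitute into x ≡ 6 (mod 9): 476·t ≡ 6 − 193 = -187 (mod 9).
    Reduce coefficients mod 9: 8·t ≡ 2 (mod 9).
    The inverse of 8 mod 9 is 8 (since 8·8 = 64 = 7·9 + 1), so t ≡ 8·2 = 16 ≡ 7 (mod 9).
    Then x = 193 + 476·7 = 3525, valid modulo lcm(476, 9) = 4284: x ≡ 3525 (mod 4284).
Verify against each original: 3525 mod 7 = 4, 3525 mod 17 = 6, 3525 mod 4 = 1, 3525 mod 9 = 6.

x ≡ 3525 (mod 4284).


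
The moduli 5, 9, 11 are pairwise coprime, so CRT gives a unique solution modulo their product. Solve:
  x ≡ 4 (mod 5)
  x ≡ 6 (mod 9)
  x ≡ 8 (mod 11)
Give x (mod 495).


Moduli 5, 9, 11 are pairwise coprime; by CRT there is a unique solution modulo M = 5 · 9 · 11 = 495.
Solve pairwise, accumulating the modulus:
  Start with x ≡ 4 (mod 5).
  Combine with x ≡ 6 (mod 9): since gcd(5, 9) = 1, we get a unique residue mod 45.
    Write x = 4 + 5·t and substitute into x ≡ 6 (mod 9): 5·t ≡ 6 − 4 = 2 (mod 9).
    The inverse of 5 mod 9 is 2 (since 5·2 = 10 = 1·9 + 1), so t ≡ 2·2 = 4 ≡ 4 (mod 9).
    Then x = 4 + 5·4 = 24, valid modulo lcm(5, 9) = 45: x ≡ 24 (mod 45).
  Combine with x ≡ 8 (mod 11): since gcd(45, 11) = 1, we get a unique residue mod 495.
    Write x = 24 + 45·t and substitute into x ≡ 8 (mod 11): 45·t ≡ 8 − 24 = -16 (mod 11).
    Reduce coefficients mod 11: 1·t ≡ 6 (mod 11).
    So t ≡ 6 (mod 11).
    Then x = 24 + 45·6 = 294, valid modulo lcm(45, 11) = 495: x ≡ 294 (mod 495).
Verify: 294 mod 5 = 4 ✓, 294 mod 9 = 6 ✓, 294 mod 11 = 8 ✓.

x ≡ 294 (mod 495).


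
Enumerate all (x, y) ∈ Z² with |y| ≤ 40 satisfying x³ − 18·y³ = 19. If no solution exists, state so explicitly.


The equation is x³ - 18y³ = 19. For fixed y, x³ = 18·y³ + 19, so a solution requires the RHS to be a perfect cube.
Strategy: iterate y from -40 to 40, compute RHS = 18·y³ + 19, and check whether it is a (positive or negative) perfect cube.
Check small values of y:
  y = 0: RHS = 19 is not a perfect cube.
  y = 1: RHS = 37 is not a perfect cube.
  y = -1: RHS = 1 = (1)³ ⇒ x = 1 works.
  y = 2: RHS = 163 is not a perfect cube.
  y = -2: RHS = -125 = (-5)³ ⇒ x = -5 works.
  y = 3: RHS = 505 is not a perfect cube.
  y = -3: RHS = -467 is not a perfect cube.
Continuing the search up to |y| = 40 finds no further solutions beyond those listed.
Collected solutions: (1, -1), (-5, -2).

Solutions (with |y| ≤ 40): (1, -1), (-5, -2).


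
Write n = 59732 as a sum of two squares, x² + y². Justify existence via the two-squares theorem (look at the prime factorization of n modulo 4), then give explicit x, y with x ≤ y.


Step 1: Factor n = 59732 = 2^2 · 109 · 137.
Step 2: Check the mod-4 condition on each prime factor: 2 = 2 (special); 109 ≡ 1 (mod 4), exponent 1; 137 ≡ 1 (mod 4), exponent 1.
All primes ≡ 3 (mod 4) appear to even exponent (or don't appear), so by the two-squares theorem n IS expressible as a sum of two squares.
Step 3: Build a representation. Group n = k² · m with k = 2 and m = 109 · 137 = 14933 (a product of primes ≡ 1 (mod 4)); a representation of m scales to one of n via (k·x)² + (k·y)² = k²(x² + y²). Each prime p ≡ 1 (mod 4) is itself a sum of two squares; find a² by testing p − a² for a perfect square:
  109: 109 − 1² = 108, 109 − 2² = 105, 109 − 3² = 100 = 10² ⇒ 109 = 3² + 10².
  137: 137 − 1² = 136, 137 − 2² = 133, 137 − 3² = 128, 137 − 4² = 121 = 11² ⇒ 137 = 4² + 11².
  Combine using the Brahmagupta–Fibonacci identity (a² + b²)(c² + d²) = (ac − bd)² + (ad + bc)² = (ac + bd)² + (ad − bc)²:
  109 · 137 = 14933: from (3² + 10²)(4² + 11²), take (3·4 − 10·11, 3·11 + 10·4) = (12 − 110, 33 + 40) = (-98, 73); dropping signs (only squares matter) gives (98, 73); check 98² + 73² = 9604 + 5329 = 14933 ✓.
  Scale by k = 2: (2·98, 2·73) = (196, 146).
Step 4: Order so x ≤ y and verify: 146² + 196² = 21316 + 38416 = 59732 = n. ✓

n = 59732 = 146² + 196² (one valid representation with x ≤ y).


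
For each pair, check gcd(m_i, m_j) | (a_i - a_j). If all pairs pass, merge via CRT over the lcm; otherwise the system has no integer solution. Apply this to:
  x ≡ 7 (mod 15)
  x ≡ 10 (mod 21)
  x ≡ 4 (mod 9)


Moduli 15, 21, 9 are not pairwise coprime, so CRT works modulo lcm(m_i) when all pairwise compatibility conditions hold.
Pairwise compatibility: gcd(m_i, m_j) must divide a_i - a_j for every pair.
Merge one congruence at a time:
  Start: x ≡ 7 (mod 15).
  Combine with x ≡ 10 (mod 21): gcd(15, 21) = 3; 10 - 7 = 3, which IS divisible by 3, so compatible.
    Write x = 7 + 15·t and substitute into x ≡ 10 (mod 21): 15·t ≡ 10 − 7 = 3 (mod 21).
    Divide the congruence (and modulus) by g = 3: 5·t ≡ 1 (mod 7).
    The inverse of 5 mod 7 is 3 (since 5·3 = 15 = 2·7 + 1), so t ≡ 3·1 = 3 ≡ 3 (mod 7).
    Then x = 7 + 15·3 = 52, valid modulo lcm(15, 21) = 105: x ≡ 52 (mod 105).
  Combine with x ≡ 4 (mod 9): gcd(105, 9) = 3; 4 - 52 = -48, which IS divisible by 3, so compatible.
    Write x = 52 + 105·t and substitute into x ≡ 4 (mod 9): 105·t ≡ 4 − 52 = -48 (mod 9).
    Divide the congruence (and modulus) by g = 3: 35·t ≡ -16 (mod 3).
    Reduce coefficients mod 3: 2·t ≡ 2 (mod 3).
    The inverse of 2 mod 3 is 2 (since 2·2 = 4 = 1·3 + 1), so t ≡ 2·2 = 4 ≡ 1 (mod 3).
    Then x = 52 + 105·1 = 157, valid modulo lcm(105, 9) = 315: x ≡ 157 (mod 315).
Verify: 157 mod 15 = 7, 157 mod 21 = 10, 157 mod 9 = 4.

x ≡ 157 (mod 315).


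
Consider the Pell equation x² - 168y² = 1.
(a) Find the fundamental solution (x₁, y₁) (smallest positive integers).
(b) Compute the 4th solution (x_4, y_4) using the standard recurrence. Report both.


Step 1: Find the fundamental solution (x₁, y₁) of x² - 168y² = 1.
  Expand √168 as a continued fraction. a₀ = ⌊√168⌋ = 12; iterate m_{k+1} = d_k·a_k − m_k, d_{k+1} = (168 − m_{k+1}²)/d_k, a_{k+1} = ⌊(a₀ + m_{k+1})/d_{k+1}⌋ (starting m₀ = 0, d₀ = 1), with convergents p_k = a_k·p_{k-1} + p_{k-2}, q_k = a_k·q_{k-1} + q_{k-2} (p₋₁ = 1, q₋₁ = 0):
  k = 0: a₀ = 12; p₀/q₀ = 12/1; p₀² − 168·q₀² = 144 − 168 = -24.
  k = 1: m = 12, d = 24, a = ⌊(12 + 12)/24⌋ = 1; p/q = (1·12 + 1)/(1·1 + 0) = 13/1; p² − 168·q² = 169 − 168 = 1.
  The first convergent with p² − 168·q² = 1 gives the fundamental solution (x₁, y₁) = (13, 1).
Step 2: Apply the recurrence (x_{n+1}, y_{n+1}) = (x₁x_n + 168y₁y_n, x₁y_n + y₁x_n) repeatedly.
  From (x_1, y_1) = (13, 1): x_2 = 13·13 + 168·1·1 = 337; y_2 = 13·1 + 1·13 = 26.
  From (x_2, y_2) = (337, 26): x_3 = 13·337 + 168·1·26 = 8749; y_3 = 13·26 + 1·337 = 675.
  From (x_3, y_3) = (8749, 675): x_4 = 13·8749 + 168·1·675 = 227137; y_4 = 13·675 + 1·8749 = 17524.
Step 3: Verify x_4² - 168·y_4² = 51591216769 - 51591216768 = 1 (should be 1). ✓

(x_1, y_1) = (13, 1); (x_4, y_4) = (227137, 17524).


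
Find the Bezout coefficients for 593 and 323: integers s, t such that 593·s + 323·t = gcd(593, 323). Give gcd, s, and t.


Euclidean algorithm on (593, 323) — divide until remainder is 0:
  593 = 1 · 323 + 270
  323 = 1 · 270 + 53
  270 = 5 · 53 + 5
  53 = 10 · 5 + 3
  5 = 1 · 3 + 2
  3 = 1 · 2 + 1
  2 = 2 · 1 + 0
gcd(593, 323) = 1.
Track Bezout coefficients alongside the remainders: start with r₀ = 593 = a·1 + b·0 (s = 1, t = 0) and r₁ = 323 = a·0 + b·1 (s = 0, t = 1); each new remainder r_{k+1} = r_{k-1} − q_k·r_k inherits s_{k+1} = s_{k-1} − q_k·s_k, t_{k+1} = t_{k-1} − q_k·t_k, so r_k = a·s_k + b·t_k at every step:
  q = 1: r = 270, s = 1 − 1·0 = 1, t = 0 − 1·1 = -1  (check: 593·1 + 323·(-1) = 270)
  q = 1: r = 53, s = 0 − 1·1 = -1, t = 1 − 1·(-1) = 2  (check: 593·(-1) + 323·2 = 53)
  q = 5: r = 5, s = 1 − 5·(-1) = 6, t = -1 − 5·2 = -11  (check: 593·6 + 323·(-11) = 5)
  q = 10: r = 3, s = -1 − 10·6 = -61, t = 2 − 10·(-11) = 112  (check: 593·(-61) + 323·112 = 3)
  q = 1: r = 2, s = 6 − 1·(-61) = 67, t = -11 − 1·112 = -123  (check: 593·67 + 323·(-123) = 2)
  q = 1: r = 1, s = -61 − 1·67 = -128, t = 112 − 1·(-123) = 235  (check: 593·(-128) + 323·235 = 1)
The row with r = 1 (the gcd) gives the Bezout coefficients s = -128, t = 235.
Result: 593 · (-128) + 323 · (235) = 1.

gcd(593, 323) = 1; s = -128, t = 235 (check: 593·(-128) + 323·235 = 1).


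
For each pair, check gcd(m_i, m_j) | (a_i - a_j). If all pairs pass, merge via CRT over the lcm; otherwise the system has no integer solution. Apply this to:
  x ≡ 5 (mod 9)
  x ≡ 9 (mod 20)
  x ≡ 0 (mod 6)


Moduli 9, 20, 6 are not pairwise coprime, so CRT works modulo lcm(m_i) when all pairwise compatibility conditions hold.
Pairwise compatibility: gcd(m_i, m_j) must divide a_i - a_j for every pair.
Merge one congruence at a time:
  Start: x ≡ 5 (mod 9).
  Combine with x ≡ 9 (mod 20): gcd(9, 20) = 1; 9 - 5 = 4, which IS divisible by 1, so compatible.
    Write x = 5 + 9·t and substitute into x ≡ 9 (mod 20): 9·t ≡ 9 − 5 = 4 (mod 20).
    The inverse of 9 mod 20 is 9 (since 9·9 = 81 = 4·20 + 1), so t ≡ 9·4 = 36 ≡ 16 (mod 20).
    Then x = 5 + 9·16 = 149, valid modulo lcm(9, 20) = 180: x ≡ 149 (mod 180).
  Combine with x ≡ 0 (mod 6): gcd(180, 6) = 6, and 0 - 149 = -149 is NOT divisible by 6.
    ⇒ system is inconsistent (no integer solution).

No solution (the system is inconsistent).


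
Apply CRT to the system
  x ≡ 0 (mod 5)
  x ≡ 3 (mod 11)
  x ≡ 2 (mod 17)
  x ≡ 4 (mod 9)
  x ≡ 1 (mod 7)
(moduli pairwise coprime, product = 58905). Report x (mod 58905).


Product of moduli M = 5 · 11 · 17 · 9 · 7 = 58905.
Merge one congruence at a time:
  Start: x ≡ 0 (mod 5).
  Combine with x ≡ 3 (mod 11); new modulus lcm = 55.
    Write x = 0 + 5·t and substitute into x ≡ 3 (mod 11): 5·t ≡ 3 − 0 = 3 (mod 11).
    The inverse of 5 mod 11 is 9 (since 5·9 = 45 = 4·11 + 1), so t ≡ 9·3 = 27 ≡ 5 (mod 11).
    Then x = 0 + 5·5 = 25, valid modulo lcm(5, 11) = 55: x ≡ 25 (mod 55).
  Combine with x ≡ 2 (mod 17); new modulus lcm = 935.
    Write x = 25 + 55·t and substitute into x ≡ 2 (mod 17): 55·t ≡ 2 − 25 = -23 (mod 17).
    Reduce coefficients mod 17: 4·t ≡ 11 (mod 17).
    The inverse of 4 mod 17 is 13 (since 4·13 = 52 = 3·17 + 1), so t ≡ 13·11 = 143 ≡ 7 (mod 17).
    Then x = 25 + 55·7 = 410, valid modulo lcm(55, 17) = 935: x ≡ 410 (mod 935).
  Combine with x ≡ 4 (mod 9); new modulus lcm = 8415.
    Write x = 410 + 935·t and substitute into x ≡ 4 (mod 9): 935·t ≡ 4 − 410 = -406 (mod 9).
    Reduce coefficients mod 9: 8·t ≡ 8 (mod 9).
    The inverse of 8 mod 9 is 8 (since 8·8 = 64 = 7·9 + 1), so t ≡ 8·8 = 64 ≡ 1 (mod 9).
    Then x = 410 + 935·1 = 1345, valid modulo lcm(935, 9) = 8415: x ≡ 1345 (mod 8415).
  Combine with x ≡ 1 (mod 7); new modulus lcm = 58905.
    Write x = 1345 + 8415·t and substitute into x ≡ 1 (mod 7): 8415·t ≡ 1 − 1345 = -1344 (mod 7).
    Reduce coefficients mod 7: 1·t ≡ 0 (mod 7).
    So t ≡ 0 (mod 7).
    Then x = 1345 + 8415·0 = 1345, valid modulo lcm(8415, 7) = 58905: x ≡ 1345 (mod 58905).
Verify against each original: 1345 mod 5 = 0, 1345 mod 11 = 3, 1345 mod 17 = 2, 1345 mod 9 = 4, 1345 mod 7 = 1.

x ≡ 1345 (mod 58905).


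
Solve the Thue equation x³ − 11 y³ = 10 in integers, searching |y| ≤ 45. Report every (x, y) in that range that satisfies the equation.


The equation is x³ - 11y³ = 10. For fixed y, x³ = 11·y³ + 10, so a solution requires the RHS to be a perfect cube.
Strategy: iterate y from -45 to 45, compute RHS = 11·y³ + 10, and check whether it is a (positive or negative) perfect cube.
Check small values of y:
  y = 0: RHS = 10 is not a perfect cube.
  y = 1: RHS = 21 is not a perfect cube.
  y = -1: RHS = -1 = (-1)³ ⇒ x = -1 works.
  y = 2: RHS = 98 is not a perfect cube.
  y = -2: RHS = -78 is not a perfect cube.
  y = 3: RHS = 307 is not a perfect cube.
  y = -3: RHS = -287 is not a perfect cube.
Continuing the search up to |y| = 45 finds no further solutions beyond those listed.
Collected solutions: (-1, -1).

Solutions (with |y| ≤ 45): (-1, -1).


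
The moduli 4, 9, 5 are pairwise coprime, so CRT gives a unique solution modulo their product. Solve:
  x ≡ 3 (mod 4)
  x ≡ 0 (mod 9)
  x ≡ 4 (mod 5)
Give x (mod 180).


Moduli 4, 9, 5 are pairwise coprime; by CRT there is a unique solution modulo M = 4 · 9 · 5 = 180.
Solve pairwise, accumulating the modulus:
  Start with x ≡ 3 (mod 4).
  Combine with x ≡ 0 (mod 9): since gcd(4, 9) = 1, we get a unique residue mod 36.
    Write x = 3 + 4·t and substitute into x ≡ 0 (mod 9): 4·t ≡ 0 − 3 = -3 (mod 9).
    Reduce coefficients mod 9: 4·t ≡ 6 (mod 9).
    The inverse of 4 mod 9 is 7 (since 4·7 = 28 = 3·9 + 1), so t ≡ 7·6 = 42 ≡ 6 (mod 9).
    Then x = 3 + 4·6 = 27, valid modulo lcm(4, 9) = 36: x ≡ 27 (mod 36).
  Combine with x ≡ 4 (mod 5): since gcd(36, 5) = 1, we get a unique residue mod 180.
    Write x = 27 + 36·t and substitute into x ≡ 4 (mod 5): 36·t ≡ 4 − 27 = -23 (mod 5).
    Reduce coefficients mod 5: 1·t ≡ 2 (mod 5).
    So t ≡ 2 (mod 5).
    Then x = 27 + 36·2 = 99, valid modulo lcm(36, 5) = 180: x ≡ 99 (mod 180).
Verify: 99 mod 4 = 3 ✓, 99 mod 9 = 0 ✓, 99 mod 5 = 4 ✓.

x ≡ 99 (mod 180).


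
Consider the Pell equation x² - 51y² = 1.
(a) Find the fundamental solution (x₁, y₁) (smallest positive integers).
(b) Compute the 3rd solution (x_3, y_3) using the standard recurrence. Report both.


Step 1: Find the fundamental solution (x₁, y₁) of x² - 51y² = 1.
  Expand √51 as a continued fraction. a₀ = ⌊√51⌋ = 7; iterate m_{k+1} = d_k·a_k − m_k, d_{k+1} = (51 − m_{k+1}²)/d_k, a_{k+1} = ⌊(a₀ + m_{k+1})/d_{k+1}⌋ (starting m₀ = 0, d₀ = 1), with convergents p_k = a_k·p_{k-1} + p_{k-2}, q_k = a_k·q_{k-1} + q_{k-2} (p₋₁ = 1, q₋₁ = 0):
  k = 0: a₀ = 7; p₀/q₀ = 7/1; p₀² − 51·q₀² = 49 − 51 = -2.
  k = 1: m = 7, d = 2, a = ⌊(7 + 7)/2⌋ = 7; p/q = (7·7 + 1)/(7·1 + 0) = 50/7; p² − 51·q² = 2500 − 2499 = 1.
  The first convergent with p² − 51·q² = 1 gives the fundamental solution (x₁, y₁) = (50, 7).
Step 2: Apply the recurrence (x_{n+1}, y_{n+1}) = (x₁x_n + 51y₁y_n, x₁y_n + y₁x_n) repeatedly.
  From (x_1, y_1) = (50, 7): x_2 = 50·50 + 51·7·7 = 4999; y_2 = 50·7 + 7·50 = 700.
  From (x_2, y_2) = (4999, 700): x_3 = 50·4999 + 51·7·700 = 499850; y_3 = 50·700 + 7·4999 = 69993.
Step 3: Verify x_3² - 51·y_3² = 249850022500 - 249850022499 = 1 (should be 1). ✓

(x_1, y_1) = (50, 7); (x_3, y_3) = (499850, 69993).


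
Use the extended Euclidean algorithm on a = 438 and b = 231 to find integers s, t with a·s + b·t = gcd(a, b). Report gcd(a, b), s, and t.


Euclidean algorithm on (438, 231) — divide until remainder is 0:
  438 = 1 · 231 + 207
  231 = 1 · 207 + 24
  207 = 8 · 24 + 15
  24 = 1 · 15 + 9
  15 = 1 · 9 + 6
  9 = 1 · 6 + 3
  6 = 2 · 3 + 0
gcd(438, 231) = 3.
Track Bezout coefficients alongside the remainders: start with r₀ = 438 = a·1 + b·0 (s = 1, t = 0) and r₁ = 231 = a·0 + b·1 (s = 0, t = 1); each new remainder r_{k+1} = r_{k-1} − q_k·r_k inherits s_{k+1} = s_{k-1} − q_k·s_k, t_{k+1} = t_{k-1} − q_k·t_k, so r_k = a·s_k + b·t_k at every step:
  q = 1: r = 207, s = 1 − 1·0 = 1, t = 0 − 1·1 = -1  (check: 438·1 + 231·(-1) = 207)
  q = 1: r = 24, s = 0 − 1·1 = -1, t = 1 − 1·(-1) = 2  (check: 438·(-1) + 231·2 = 24)
  q = 8: r = 15, s = 1 − 8·(-1) = 9, t = -1 − 8·2 = -17  (check: 438·9 + 231·(-17) = 15)
  q = 1: r = 9, s = -1 − 1·9 = -10, t = 2 − 1·(-17) = 19  (check: 438·(-10) + 231·19 = 9)
  q = 1: r = 6, s = 9 − 1·(-10) = 19, t = -17 − 1·19 = -36  (check: 438·19 + 231·(-36) = 6)
  q = 1: r = 3, s = -10 − 1·19 = -29, t = 19 − 1·(-36) = 55  (check: 438·(-29) + 231·55 = 3)
The row with r = 3 (the gcd) gives the Bezout coefficients s = -29, t = 55.
Result: 438 · (-29) + 231 · (55) = 3.

gcd(438, 231) = 3; s = -29, t = 55 (check: 438·(-29) + 231·55 = 3).
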